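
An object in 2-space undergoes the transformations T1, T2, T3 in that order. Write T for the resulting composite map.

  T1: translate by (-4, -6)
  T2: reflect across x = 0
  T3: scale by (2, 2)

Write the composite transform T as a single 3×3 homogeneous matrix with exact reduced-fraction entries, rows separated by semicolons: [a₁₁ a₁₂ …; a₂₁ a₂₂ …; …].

T = [-2 0 8; 0 2 -12; 0 0 1]

T1 = [1 0 -4; 0 1 -6; 0 0 1]
T2·T1 = [-1 0 4; 0 1 -6; 0 0 1]
T3·…·T1 = [-2 0 8; 0 2 -12; 0 0 1]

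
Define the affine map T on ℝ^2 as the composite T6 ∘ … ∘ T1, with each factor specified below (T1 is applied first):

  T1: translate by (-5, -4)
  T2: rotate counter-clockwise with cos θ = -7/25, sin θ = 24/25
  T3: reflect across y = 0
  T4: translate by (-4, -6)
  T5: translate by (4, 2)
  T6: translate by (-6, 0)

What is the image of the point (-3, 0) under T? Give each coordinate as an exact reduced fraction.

T1 translate by (-5, -4): (-3, 0) → (-8, -4)
T2 rotate counter-clockwise with cos θ = -7/25, sin θ = 24/25: (-8, -4) → (152/25, -164/25)
T3 reflect across y = 0: (152/25, -164/25) → (152/25, 164/25)
T4 translate by (-4, -6): (152/25, 164/25) → (52/25, 14/25)
T5 translate by (4, 2): (52/25, 14/25) → (152/25, 64/25)
T6 translate by (-6, 0): (152/25, 64/25) → (2/25, 64/25)

T(p) = (2/25, 64/25)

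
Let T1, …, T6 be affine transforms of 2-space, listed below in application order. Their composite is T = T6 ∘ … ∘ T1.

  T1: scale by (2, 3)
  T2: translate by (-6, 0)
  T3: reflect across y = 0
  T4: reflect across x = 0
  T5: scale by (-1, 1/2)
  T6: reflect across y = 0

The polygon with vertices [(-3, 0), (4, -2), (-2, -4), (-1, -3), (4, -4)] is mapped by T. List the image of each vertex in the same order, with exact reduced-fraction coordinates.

T1 scale by (2, 3): (-3, 0) → (-6, 0); (4, -2) → (8, -6); (-2, -4) → (-4, -12); (-1, -3) → (-2, -9); (4, -4) → (8, -12)
T2 translate by (-6, 0): (-6, 0) → (-12, 0); (8, -6) → (2, -6); (-4, -12) → (-10, -12); (-2, -9) → (-8, -9); (8, -12) → (2, -12)
T3 reflect across y = 0: (-12, 0) → (-12, 0); (2, -6) → (2, 6); (-10, -12) → (-10, 12); (-8, -9) → (-8, 9); (2, -12) → (2, 12)
T4 reflect across x = 0: (-12, 0) → (12, 0); (2, 6) → (-2, 6); (-10, 12) → (10, 12); (-8, 9) → (8, 9); (2, 12) → (-2, 12)
T5 scale by (-1, 1/2): (12, 0) → (-12, 0); (-2, 6) → (2, 3); (10, 12) → (-10, 6); (8, 9) → (-8, 9/2); (-2, 12) → (2, 6)
T6 reflect across y = 0: (-12, 0) → (-12, 0); (2, 3) → (2, -3); (-10, 6) → (-10, -6); (-8, 9/2) → (-8, -9/2); (2, 6) → (2, -6)

image vertices: (-12, 0), (2, -3), (-10, -6), (-8, -9/2), (2, -6)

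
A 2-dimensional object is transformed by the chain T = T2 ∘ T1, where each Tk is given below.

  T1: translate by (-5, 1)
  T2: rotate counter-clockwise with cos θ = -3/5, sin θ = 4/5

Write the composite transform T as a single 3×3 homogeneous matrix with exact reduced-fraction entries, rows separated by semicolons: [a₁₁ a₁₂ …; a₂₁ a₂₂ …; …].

T1 = [1 0 -5; 0 1 1; 0 0 1]
T2·T1 = [-3/5 -4/5 11/5; 4/5 -3/5 -23/5; 0 0 1]

T = [-3/5 -4/5 11/5; 4/5 -3/5 -23/5; 0 0 1]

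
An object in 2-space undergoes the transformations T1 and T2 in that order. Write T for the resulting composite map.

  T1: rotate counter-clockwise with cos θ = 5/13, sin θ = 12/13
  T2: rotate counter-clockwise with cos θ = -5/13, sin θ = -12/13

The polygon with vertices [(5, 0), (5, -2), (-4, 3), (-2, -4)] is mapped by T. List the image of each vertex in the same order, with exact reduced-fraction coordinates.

T1 rotate counter-clockwise with cos θ = 5/13, sin θ = 12/13: (5, 0) → (25/13, 60/13); (5, -2) → (49/13, 50/13); (-4, 3) → (-56/13, -33/13); (-2, -4) → (38/13, -44/13)
T2 rotate counter-clockwise with cos θ = -5/13, sin θ = -12/13: (25/13, 60/13) → (595/169, -600/169); (49/13, 50/13) → (355/169, -838/169); (-56/13, -33/13) → (-116/169, 837/169); (38/13, -44/13) → (-718/169, -236/169)

image vertices: (595/169, -600/169), (355/169, -838/169), (-116/169, 837/169), (-718/169, -236/169)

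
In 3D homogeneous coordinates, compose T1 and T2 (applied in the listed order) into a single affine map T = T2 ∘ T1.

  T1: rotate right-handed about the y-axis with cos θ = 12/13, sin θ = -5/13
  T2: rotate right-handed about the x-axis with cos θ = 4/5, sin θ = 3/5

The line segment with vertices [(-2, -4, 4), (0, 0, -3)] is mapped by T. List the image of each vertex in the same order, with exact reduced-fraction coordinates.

T1 rotate right-handed about the y-axis with cos θ = 12/13, sin θ = -5/13: (-2, -4, 4) → (-44/13, -4, 38/13); (0, 0, -3) → (15/13, 0, -36/13)
T2 rotate right-handed about the x-axis with cos θ = 4/5, sin θ = 3/5: (-44/13, -4, 38/13) → (-44/13, -322/65, -4/65); (15/13, 0, -36/13) → (15/13, 108/65, -144/65)

image vertices: (-44/13, -322/65, -4/65), (15/13, 108/65, -144/65)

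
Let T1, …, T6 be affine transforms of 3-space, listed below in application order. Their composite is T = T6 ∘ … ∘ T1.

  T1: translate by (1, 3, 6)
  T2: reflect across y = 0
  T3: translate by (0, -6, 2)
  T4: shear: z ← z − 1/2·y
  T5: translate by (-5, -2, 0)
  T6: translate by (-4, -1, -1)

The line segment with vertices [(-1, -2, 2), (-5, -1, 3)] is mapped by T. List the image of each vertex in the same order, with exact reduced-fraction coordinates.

T1 translate by (1, 3, 6): (-1, -2, 2) → (0, 1, 8); (-5, -1, 3) → (-4, 2, 9)
T2 reflect across y = 0: (0, 1, 8) → (0, -1, 8); (-4, 2, 9) → (-4, -2, 9)
T3 translate by (0, -6, 2): (0, -1, 8) → (0, -7, 10); (-4, -2, 9) → (-4, -8, 11)
T4 shear: z ← z − 1/2·y: (0, -7, 10) → (0, -7, 27/2); (-4, -8, 11) → (-4, -8, 15)
T5 translate by (-5, -2, 0): (0, -7, 27/2) → (-5, -9, 27/2); (-4, -8, 15) → (-9, -10, 15)
T6 translate by (-4, -1, -1): (-5, -9, 27/2) → (-9, -10, 25/2); (-9, -10, 15) → (-13, -11, 14)

image vertices: (-9, -10, 25/2), (-13, -11, 14)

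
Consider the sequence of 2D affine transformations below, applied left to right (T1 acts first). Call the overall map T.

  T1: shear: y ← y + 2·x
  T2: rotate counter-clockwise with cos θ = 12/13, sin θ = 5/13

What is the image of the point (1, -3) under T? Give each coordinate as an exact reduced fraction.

T(p) = (17/13, -7/13)

T1 shear: y ← y + 2·x: (1, -3) → (1, -1)
T2 rotate counter-clockwise with cos θ = 12/13, sin θ = 5/13: (1, -1) → (17/13, -7/13)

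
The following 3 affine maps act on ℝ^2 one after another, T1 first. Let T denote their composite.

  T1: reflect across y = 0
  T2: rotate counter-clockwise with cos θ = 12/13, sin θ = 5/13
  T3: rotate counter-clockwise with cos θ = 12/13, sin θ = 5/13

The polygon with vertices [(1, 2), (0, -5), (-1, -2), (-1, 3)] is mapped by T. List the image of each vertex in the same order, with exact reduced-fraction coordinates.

T1 reflect across y = 0: (1, 2) → (1, -2); (0, -5) → (0, 5); (-1, -2) → (-1, 2); (-1, 3) → (-1, -3)
T2 rotate counter-clockwise with cos θ = 12/13, sin θ = 5/13: (1, -2) → (22/13, -19/13); (0, 5) → (-25/13, 60/13); (-1, 2) → (-22/13, 19/13); (-1, -3) → (3/13, -41/13)
T3 rotate counter-clockwise with cos θ = 12/13, sin θ = 5/13: (22/13, -19/13) → (359/169, -118/169); (-25/13, 60/13) → (-600/169, 595/169); (-22/13, 19/13) → (-359/169, 118/169); (3/13, -41/13) → (241/169, -477/169)

image vertices: (359/169, -118/169), (-600/169, 595/169), (-359/169, 118/169), (241/169, -477/169)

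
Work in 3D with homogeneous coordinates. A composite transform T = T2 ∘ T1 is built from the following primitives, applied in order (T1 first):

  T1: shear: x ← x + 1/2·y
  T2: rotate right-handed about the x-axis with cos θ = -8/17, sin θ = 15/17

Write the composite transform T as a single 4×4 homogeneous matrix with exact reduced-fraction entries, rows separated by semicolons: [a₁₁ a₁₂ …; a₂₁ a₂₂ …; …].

T = [1 1/2 0 0; 0 -8/17 -15/17 0; 0 15/17 -8/17 0; 0 0 0 1]

T1 = [1 1/2 0 0; 0 1 0 0; 0 0 1 0; 0 0 0 1]
T2·T1 = [1 1/2 0 0; 0 -8/17 -15/17 0; 0 15/17 -8/17 0; 0 0 0 1]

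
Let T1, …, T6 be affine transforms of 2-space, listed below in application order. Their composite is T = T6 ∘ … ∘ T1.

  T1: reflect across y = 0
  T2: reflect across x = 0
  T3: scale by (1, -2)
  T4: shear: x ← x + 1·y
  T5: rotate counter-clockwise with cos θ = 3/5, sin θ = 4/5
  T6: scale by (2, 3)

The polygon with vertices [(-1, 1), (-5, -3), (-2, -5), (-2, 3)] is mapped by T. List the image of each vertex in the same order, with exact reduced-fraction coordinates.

T1 reflect across y = 0: (-1, 1) → (-1, -1); (-5, -3) → (-5, 3); (-2, -5) → (-2, 5); (-2, 3) → (-2, -3)
T2 reflect across x = 0: (-1, -1) → (1, -1); (-5, 3) → (5, 3); (-2, 5) → (2, 5); (-2, -3) → (2, -3)
T3 scale by (1, -2): (1, -1) → (1, 2); (5, 3) → (5, -6); (2, 5) → (2, -10); (2, -3) → (2, 6)
T4 shear: x ← x + 1·y: (1, 2) → (3, 2); (5, -6) → (-1, -6); (2, -10) → (-8, -10); (2, 6) → (8, 6)
T5 rotate counter-clockwise with cos θ = 3/5, sin θ = 4/5: (3, 2) → (1/5, 18/5); (-1, -6) → (21/5, -22/5); (-8, -10) → (16/5, -62/5); (8, 6) → (0, 10)
T6 scale by (2, 3): (1/5, 18/5) → (2/5, 54/5); (21/5, -22/5) → (42/5, -66/5); (16/5, -62/5) → (32/5, -186/5); (0, 10) → (0, 30)

image vertices: (2/5, 54/5), (42/5, -66/5), (32/5, -186/5), (0, 30)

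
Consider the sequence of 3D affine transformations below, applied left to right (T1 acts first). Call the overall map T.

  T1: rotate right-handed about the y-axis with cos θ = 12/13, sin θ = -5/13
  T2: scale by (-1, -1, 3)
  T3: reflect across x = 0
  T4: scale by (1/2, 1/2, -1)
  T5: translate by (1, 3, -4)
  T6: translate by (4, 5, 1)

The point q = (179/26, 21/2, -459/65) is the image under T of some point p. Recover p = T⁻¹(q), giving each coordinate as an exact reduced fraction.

T1 = [12/13 0 -5/13 0; 0 1 0 0; 5/13 0 12/13 0; 0 0 0 1]
T2·T1 = [-12/13 0 5/13 0; 0 -1 0 0; 15/13 0 36/13 0; 0 0 0 1]
T3·…·T1 = [12/13 0 -5/13 0; 0 -1 0 0; 15/13 0 36/13 0; 0 0 0 1]
T4·…·T1 = [6/13 0 -5/26 0; 0 -1/2 0 0; -15/13 0 -36/13 0; 0 0 0 1]
T5·…·T1 = [6/13 0 -5/26 1; 0 -1/2 0 3; -15/13 0 -36/13 -4; 0 0 0 1]
T6·…·T1 = [6/13 0 -5/26 5; 0 -1/2 0 8; -15/13 0 -36/13 -3; 0 0 0 1]
det M = 3/4; M⁻¹ = [24/13 0 -5/39 -125/13; 0 -2 0 16; -10/13 0 -4/13 38/13; 0 0 0 1]
M⁻¹ · (179/26, 21/2, -459/65)ᵀ = (4, -5, -1/5)ᵀ

p = (4, -5, -1/5)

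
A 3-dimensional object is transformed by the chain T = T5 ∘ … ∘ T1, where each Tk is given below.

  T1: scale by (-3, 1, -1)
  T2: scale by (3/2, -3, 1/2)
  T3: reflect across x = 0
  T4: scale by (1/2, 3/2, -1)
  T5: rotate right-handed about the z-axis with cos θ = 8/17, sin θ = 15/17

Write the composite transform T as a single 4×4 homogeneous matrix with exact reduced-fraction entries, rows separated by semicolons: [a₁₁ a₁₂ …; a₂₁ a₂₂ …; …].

T = [18/17 135/34 0 0; 135/68 -36/17 0 0; 0 0 1/2 0; 0 0 0 1]

T1 = [-3 0 0 0; 0 1 0 0; 0 0 -1 0; 0 0 0 1]
T2·T1 = [-9/2 0 0 0; 0 -3 0 0; 0 0 -1/2 0; 0 0 0 1]
T3·…·T1 = [9/2 0 0 0; 0 -3 0 0; 0 0 -1/2 0; 0 0 0 1]
T4·…·T1 = [9/4 0 0 0; 0 -9/2 0 0; 0 0 1/2 0; 0 0 0 1]
T5·…·T1 = [18/17 135/34 0 0; 135/68 -36/17 0 0; 0 0 1/2 0; 0 0 0 1]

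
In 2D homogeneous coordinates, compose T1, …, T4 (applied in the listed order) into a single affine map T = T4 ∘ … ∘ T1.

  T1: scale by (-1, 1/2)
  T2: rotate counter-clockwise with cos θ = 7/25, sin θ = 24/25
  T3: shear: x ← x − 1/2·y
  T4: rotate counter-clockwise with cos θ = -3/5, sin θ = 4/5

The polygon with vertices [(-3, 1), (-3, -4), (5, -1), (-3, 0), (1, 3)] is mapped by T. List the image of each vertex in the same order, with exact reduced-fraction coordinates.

image vertices: (-863/500, -683/250), (-352/125, -14/125), (1511/500, 1051/250), (-243/125, -276/125), (651/500, -209/250)

T1 scale by (-1, 1/2): (-3, 1) → (3, 1/2); (-3, -4) → (3, -2); (5, -1) → (-5, -1/2); (-3, 0) → (3, 0); (1, 3) → (-1, 3/2)
T2 rotate counter-clockwise with cos θ = 7/25, sin θ = 24/25: (3, 1/2) → (9/25, 151/50); (3, -2) → (69/25, 58/25); (-5, -1/2) → (-23/25, -247/50); (3, 0) → (21/25, 72/25); (-1, 3/2) → (-43/25, -27/50)
T3 shear: x ← x − 1/2·y: (9/25, 151/50) → (-23/20, 151/50); (69/25, 58/25) → (8/5, 58/25); (-23/25, -247/50) → (31/20, -247/50); (21/25, 72/25) → (-3/5, 72/25); (-43/25, -27/50) → (-29/20, -27/50)
T4 rotate counter-clockwise with cos θ = -3/5, sin θ = 4/5: (-23/20, 151/50) → (-863/500, -683/250); (8/5, 58/25) → (-352/125, -14/125); (31/20, -247/50) → (1511/500, 1051/250); (-3/5, 72/25) → (-243/125, -276/125); (-29/20, -27/50) → (651/500, -209/250)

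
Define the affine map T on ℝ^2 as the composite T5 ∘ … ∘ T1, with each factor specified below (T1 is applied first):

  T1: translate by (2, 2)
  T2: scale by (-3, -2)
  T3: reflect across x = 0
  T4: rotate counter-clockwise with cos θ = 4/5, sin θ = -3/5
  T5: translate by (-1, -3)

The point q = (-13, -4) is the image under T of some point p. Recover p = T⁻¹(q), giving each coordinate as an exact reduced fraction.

p = (-5, 2)

T1 = [1 0 2; 0 1 2; 0 0 1]
T2·T1 = [-3 0 -6; 0 -2 -4; 0 0 1]
T3·…·T1 = [3 0 6; 0 -2 -4; 0 0 1]
T4·…·T1 = [12/5 -6/5 12/5; -9/5 -8/5 -34/5; 0 0 1]
T5·…·T1 = [12/5 -6/5 7/5; -9/5 -8/5 -49/5; 0 0 1]
det M = -6; M⁻¹ = [4/15 -1/5 -7/3; -3/10 -2/5 -7/2; 0 0 1]
M⁻¹ · (-13, -4)ᵀ = (-5, 2)ᵀ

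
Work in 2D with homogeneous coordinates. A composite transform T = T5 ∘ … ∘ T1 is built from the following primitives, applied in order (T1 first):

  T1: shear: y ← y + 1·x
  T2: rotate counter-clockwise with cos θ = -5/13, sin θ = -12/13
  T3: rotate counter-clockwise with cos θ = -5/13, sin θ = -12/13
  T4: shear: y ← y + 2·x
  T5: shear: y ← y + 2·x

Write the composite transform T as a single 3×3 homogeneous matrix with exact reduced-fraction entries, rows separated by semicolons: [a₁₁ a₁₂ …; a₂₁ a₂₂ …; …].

T1 = [1 0 0; 1 1 0; 0 0 1]
T2·T1 = [7/13 12/13 0; -17/13 -5/13 0; 0 0 1]
T3·…·T1 = [-239/169 -120/169 0; 1/169 -119/169 0; 0 0 1]
T4·…·T1 = [-239/169 -120/169 0; -477/169 -359/169 0; 0 0 1]
T5·…·T1 = [-239/169 -120/169 0; -955/169 -599/169 0; 0 0 1]

T = [-239/169 -120/169 0; -955/169 -599/169 0; 0 0 1]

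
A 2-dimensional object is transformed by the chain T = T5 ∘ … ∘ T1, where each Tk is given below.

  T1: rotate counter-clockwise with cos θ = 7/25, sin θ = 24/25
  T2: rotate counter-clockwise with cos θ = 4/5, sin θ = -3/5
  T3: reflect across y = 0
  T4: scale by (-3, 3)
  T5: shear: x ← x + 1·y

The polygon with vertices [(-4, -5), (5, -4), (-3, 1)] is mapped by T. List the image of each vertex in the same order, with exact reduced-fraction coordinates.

T1 rotate counter-clockwise with cos θ = 7/25, sin θ = 24/25: (-4, -5) → (92/25, -131/25); (5, -4) → (131/25, 92/25); (-3, 1) → (-9/5, -13/5)
T2 rotate counter-clockwise with cos θ = 4/5, sin θ = -3/5: (92/25, -131/25) → (-1/5, -32/5); (131/25, 92/25) → (32/5, -1/5); (-9/5, -13/5) → (-3, -1)
T3 reflect across y = 0: (-1/5, -32/5) → (-1/5, 32/5); (32/5, -1/5) → (32/5, 1/5); (-3, -1) → (-3, 1)
T4 scale by (-3, 3): (-1/5, 32/5) → (3/5, 96/5); (32/5, 1/5) → (-96/5, 3/5); (-3, 1) → (9, 3)
T5 shear: x ← x + 1·y: (3/5, 96/5) → (99/5, 96/5); (-96/5, 3/5) → (-93/5, 3/5); (9, 3) → (12, 3)

image vertices: (99/5, 96/5), (-93/5, 3/5), (12, 3)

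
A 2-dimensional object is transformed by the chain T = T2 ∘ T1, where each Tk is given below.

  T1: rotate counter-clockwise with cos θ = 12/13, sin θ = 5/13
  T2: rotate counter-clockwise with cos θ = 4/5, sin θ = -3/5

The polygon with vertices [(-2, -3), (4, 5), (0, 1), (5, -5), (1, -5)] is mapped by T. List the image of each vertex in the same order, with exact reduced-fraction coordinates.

image vertices: (-174/65, -157/65), (332/65, 251/65), (16/65, 63/65), (47/13, -79/13), (-17/65, -331/65)

T1 rotate counter-clockwise with cos θ = 12/13, sin θ = 5/13: (-2, -3) → (-9/13, -46/13); (4, 5) → (23/13, 80/13); (0, 1) → (-5/13, 12/13); (5, -5) → (85/13, -35/13); (1, -5) → (37/13, -55/13)
T2 rotate counter-clockwise with cos θ = 4/5, sin θ = -3/5: (-9/13, -46/13) → (-174/65, -157/65); (23/13, 80/13) → (332/65, 251/65); (-5/13, 12/13) → (16/65, 63/65); (85/13, -35/13) → (47/13, -79/13); (37/13, -55/13) → (-17/65, -331/65)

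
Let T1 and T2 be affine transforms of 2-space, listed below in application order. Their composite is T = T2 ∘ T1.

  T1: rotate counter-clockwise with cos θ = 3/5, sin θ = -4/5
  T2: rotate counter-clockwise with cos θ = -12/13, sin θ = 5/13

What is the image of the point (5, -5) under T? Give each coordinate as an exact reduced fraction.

T(p) = (47/13, 79/13)

T1 rotate counter-clockwise with cos θ = 3/5, sin θ = -4/5: (5, -5) → (-1, -7)
T2 rotate counter-clockwise with cos θ = -12/13, sin θ = 5/13: (-1, -7) → (47/13, 79/13)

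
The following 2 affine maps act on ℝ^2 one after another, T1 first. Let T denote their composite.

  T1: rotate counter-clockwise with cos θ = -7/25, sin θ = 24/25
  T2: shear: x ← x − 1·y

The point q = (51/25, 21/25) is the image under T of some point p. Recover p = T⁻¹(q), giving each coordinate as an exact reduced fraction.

T1 = [-7/25 -24/25 0; 24/25 -7/25 0; 0 0 1]
T2·T1 = [-31/25 -17/25 0; 24/25 -7/25 0; 0 0 1]
det M = 1; M⁻¹ = [-7/25 17/25 0; -24/25 -31/25 0; 0 0 1]
M⁻¹ · (51/25, 21/25)ᵀ = (0, -3)ᵀ

p = (0, -3)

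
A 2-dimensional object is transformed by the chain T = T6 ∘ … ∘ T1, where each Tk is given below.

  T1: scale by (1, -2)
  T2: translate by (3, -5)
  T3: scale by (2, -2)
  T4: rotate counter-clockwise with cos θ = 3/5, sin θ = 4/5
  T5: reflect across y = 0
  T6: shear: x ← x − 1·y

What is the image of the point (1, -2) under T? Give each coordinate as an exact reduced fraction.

T(p) = (54/5, -38/5)

T1 scale by (1, -2): (1, -2) → (1, 4)
T2 translate by (3, -5): (1, 4) → (4, -1)
T3 scale by (2, -2): (4, -1) → (8, 2)
T4 rotate counter-clockwise with cos θ = 3/5, sin θ = 4/5: (8, 2) → (16/5, 38/5)
T5 reflect across y = 0: (16/5, 38/5) → (16/5, -38/5)
T6 shear: x ← x − 1·y: (16/5, -38/5) → (54/5, -38/5)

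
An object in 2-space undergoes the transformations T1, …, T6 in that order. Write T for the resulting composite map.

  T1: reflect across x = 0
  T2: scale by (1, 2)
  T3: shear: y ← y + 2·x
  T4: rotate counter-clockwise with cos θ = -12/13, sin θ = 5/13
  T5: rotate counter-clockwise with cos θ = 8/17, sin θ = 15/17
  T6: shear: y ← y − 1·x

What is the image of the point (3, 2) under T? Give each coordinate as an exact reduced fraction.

T(p) = (233/221, 529/221)

T1 reflect across x = 0: (3, 2) → (-3, 2)
T2 scale by (1, 2): (-3, 2) → (-3, 4)
T3 shear: y ← y + 2·x: (-3, 4) → (-3, -2)
T4 rotate counter-clockwise with cos θ = -12/13, sin θ = 5/13: (-3, -2) → (46/13, 9/13)
T5 rotate counter-clockwise with cos θ = 8/17, sin θ = 15/17: (46/13, 9/13) → (233/221, 762/221)
T6 shear: y ← y − 1·x: (233/221, 762/221) → (233/221, 529/221)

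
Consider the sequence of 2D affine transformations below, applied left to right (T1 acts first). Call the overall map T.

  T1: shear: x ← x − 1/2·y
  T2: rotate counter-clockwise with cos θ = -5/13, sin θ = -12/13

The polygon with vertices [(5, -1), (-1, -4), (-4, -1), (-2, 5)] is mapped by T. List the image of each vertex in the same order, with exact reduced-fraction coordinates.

T1 shear: x ← x − 1/2·y: (5, -1) → (11/2, -1); (-1, -4) → (1, -4); (-4, -1) → (-7/2, -1); (-2, 5) → (-9/2, 5)
T2 rotate counter-clockwise with cos θ = -5/13, sin θ = -12/13: (11/2, -1) → (-79/26, -61/13); (1, -4) → (-53/13, 8/13); (-7/2, -1) → (11/26, 47/13); (-9/2, 5) → (165/26, 29/13)

image vertices: (-79/26, -61/13), (-53/13, 8/13), (11/26, 47/13), (165/26, 29/13)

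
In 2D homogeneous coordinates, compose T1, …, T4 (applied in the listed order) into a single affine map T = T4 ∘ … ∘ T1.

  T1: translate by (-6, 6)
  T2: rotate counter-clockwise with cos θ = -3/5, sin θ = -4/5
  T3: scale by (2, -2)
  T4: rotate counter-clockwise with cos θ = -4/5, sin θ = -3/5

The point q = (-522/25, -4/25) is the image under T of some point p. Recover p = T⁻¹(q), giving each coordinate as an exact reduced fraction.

T1 = [1 0 -6; 0 1 6; 0 0 1]
T2·T1 = [-3/5 4/5 42/5; -4/5 -3/5 6/5; 0 0 1]
T3·…·T1 = [-6/5 8/5 84/5; 8/5 6/5 -12/5; 0 0 1]
T4·…·T1 = [48/25 -14/25 -372/25; -14/25 -48/25 -204/25; 0 0 1]
det M = -4; M⁻¹ = [12/25 -7/50 6; -7/50 -12/25 -6; 0 0 1]
M⁻¹ · (-522/25, -4/25)ᵀ = (-4, -3)ᵀ

p = (-4, -3)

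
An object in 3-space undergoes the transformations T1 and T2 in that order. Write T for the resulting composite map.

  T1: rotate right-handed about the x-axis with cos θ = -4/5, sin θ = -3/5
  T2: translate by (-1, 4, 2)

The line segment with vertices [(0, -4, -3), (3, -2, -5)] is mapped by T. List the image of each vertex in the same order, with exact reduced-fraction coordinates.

T1 rotate right-handed about the x-axis with cos θ = -4/5, sin θ = -3/5: (0, -4, -3) → (0, 7/5, 24/5); (3, -2, -5) → (3, -7/5, 26/5)
T2 translate by (-1, 4, 2): (0, 7/5, 24/5) → (-1, 27/5, 34/5); (3, -7/5, 26/5) → (2, 13/5, 36/5)

image vertices: (-1, 27/5, 34/5), (2, 13/5, 36/5)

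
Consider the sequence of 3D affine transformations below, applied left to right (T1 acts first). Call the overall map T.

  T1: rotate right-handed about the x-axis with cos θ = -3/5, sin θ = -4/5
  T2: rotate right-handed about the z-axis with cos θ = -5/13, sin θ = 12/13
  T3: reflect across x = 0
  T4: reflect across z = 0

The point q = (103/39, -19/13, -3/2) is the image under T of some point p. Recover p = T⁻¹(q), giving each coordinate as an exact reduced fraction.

T1 = [1 0 0 0; 0 -3/5 4/5 0; 0 -4/5 -3/5 0; 0 0 0 1]
T2·T1 = [-5/13 36/65 -48/65 0; 12/13 3/13 -4/13 0; 0 -4/5 -3/5 0; 0 0 0 1]
T3·…·T1 = [5/13 -36/65 48/65 0; 12/13 3/13 -4/13 0; 0 -4/5 -3/5 0; 0 0 0 1]
T4·…·T1 = [5/13 -36/65 48/65 0; 12/13 3/13 -4/13 0; 0 4/5 3/5 0; 0 0 0 1]
det M = 1; M⁻¹ = [5/13 12/13 0 0; -36/65 3/13 4/5 0; 48/65 -4/13 3/5 0; 0 0 0 1]
M⁻¹ · (103/39, -19/13, -3/2)ᵀ = (-1/3, -3, 3/2)ᵀ

p = (-1/3, -3, 3/2)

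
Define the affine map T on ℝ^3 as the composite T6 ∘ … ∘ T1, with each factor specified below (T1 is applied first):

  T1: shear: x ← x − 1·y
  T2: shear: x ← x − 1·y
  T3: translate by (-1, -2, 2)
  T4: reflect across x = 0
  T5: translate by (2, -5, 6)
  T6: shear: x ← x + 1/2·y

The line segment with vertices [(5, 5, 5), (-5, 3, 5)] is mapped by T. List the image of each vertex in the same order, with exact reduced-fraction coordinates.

image vertices: (7, -2, 13), (12, -4, 13)

T1 shear: x ← x − 1·y: (5, 5, 5) → (0, 5, 5); (-5, 3, 5) → (-8, 3, 5)
T2 shear: x ← x − 1·y: (0, 5, 5) → (-5, 5, 5); (-8, 3, 5) → (-11, 3, 5)
T3 translate by (-1, -2, 2): (-5, 5, 5) → (-6, 3, 7); (-11, 3, 5) → (-12, 1, 7)
T4 reflect across x = 0: (-6, 3, 7) → (6, 3, 7); (-12, 1, 7) → (12, 1, 7)
T5 translate by (2, -5, 6): (6, 3, 7) → (8, -2, 13); (12, 1, 7) → (14, -4, 13)
T6 shear: x ← x + 1/2·y: (8, -2, 13) → (7, -2, 13); (14, -4, 13) → (12, -4, 13)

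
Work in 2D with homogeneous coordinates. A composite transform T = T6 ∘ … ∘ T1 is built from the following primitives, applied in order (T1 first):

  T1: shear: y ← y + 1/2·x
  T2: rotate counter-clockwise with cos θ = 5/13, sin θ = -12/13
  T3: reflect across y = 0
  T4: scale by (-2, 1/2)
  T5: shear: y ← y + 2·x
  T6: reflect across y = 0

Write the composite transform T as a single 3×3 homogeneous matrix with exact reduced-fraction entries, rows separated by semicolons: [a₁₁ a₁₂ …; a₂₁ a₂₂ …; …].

T = [-22/13 -24/13 0; 157/52 101/26 0; 0 0 1]

T1 = [1 0 0; 1/2 1 0; 0 0 1]
T2·T1 = [11/13 12/13 0; -19/26 5/13 0; 0 0 1]
T3·…·T1 = [11/13 12/13 0; 19/26 -5/13 0; 0 0 1]
T4·…·T1 = [-22/13 -24/13 0; 19/52 -5/26 0; 0 0 1]
T5·…·T1 = [-22/13 -24/13 0; -157/52 -101/26 0; 0 0 1]
T6·…·T1 = [-22/13 -24/13 0; 157/52 101/26 0; 0 0 1]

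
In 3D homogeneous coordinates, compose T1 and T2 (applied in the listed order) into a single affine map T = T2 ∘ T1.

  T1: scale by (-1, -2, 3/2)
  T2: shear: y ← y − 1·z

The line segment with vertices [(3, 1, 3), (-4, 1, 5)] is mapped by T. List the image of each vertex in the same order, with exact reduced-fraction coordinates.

image vertices: (-3, -13/2, 9/2), (4, -19/2, 15/2)

T1 scale by (-1, -2, 3/2): (3, 1, 3) → (-3, -2, 9/2); (-4, 1, 5) → (4, -2, 15/2)
T2 shear: y ← y − 1·z: (-3, -2, 9/2) → (-3, -13/2, 9/2); (4, -2, 15/2) → (4, -19/2, 15/2)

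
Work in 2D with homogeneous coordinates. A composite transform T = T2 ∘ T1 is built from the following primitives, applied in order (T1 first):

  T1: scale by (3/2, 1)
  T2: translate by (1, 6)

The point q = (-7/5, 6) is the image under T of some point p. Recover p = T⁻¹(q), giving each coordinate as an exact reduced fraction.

T1 = [3/2 0 0; 0 1 0; 0 0 1]
T2·T1 = [3/2 0 1; 0 1 6; 0 0 1]
det M = 3/2; M⁻¹ = [2/3 0 -2/3; 0 1 -6; 0 0 1]
M⁻¹ · (-7/5, 6)ᵀ = (-8/5, 0)ᵀ

p = (-8/5, 0)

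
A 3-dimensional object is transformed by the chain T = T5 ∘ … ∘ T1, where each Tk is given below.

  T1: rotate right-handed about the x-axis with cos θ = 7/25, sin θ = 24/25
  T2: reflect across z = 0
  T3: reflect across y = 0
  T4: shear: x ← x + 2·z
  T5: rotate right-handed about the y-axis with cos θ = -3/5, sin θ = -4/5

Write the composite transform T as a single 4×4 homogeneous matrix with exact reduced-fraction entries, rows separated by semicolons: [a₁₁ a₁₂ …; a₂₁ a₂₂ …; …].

T1 = [1 0 0 0; 0 7/25 -24/25 0; 0 24/25 7/25 0; 0 0 0 1]
T2·T1 = [1 0 0 0; 0 7/25 -24/25 0; 0 -24/25 -7/25 0; 0 0 0 1]
T3·…·T1 = [1 0 0 0; 0 -7/25 24/25 0; 0 -24/25 -7/25 0; 0 0 0 1]
T4·…·T1 = [1 -48/25 -14/25 0; 0 -7/25 24/25 0; 0 -24/25 -7/25 0; 0 0 0 1]
T5·…·T1 = [-3/5 48/25 14/25 0; 0 -7/25 24/25 0; 4/5 -24/25 -7/25 0; 0 0 0 1]

T = [-3/5 48/25 14/25 0; 0 -7/25 24/25 0; 4/5 -24/25 -7/25 0; 0 0 0 1]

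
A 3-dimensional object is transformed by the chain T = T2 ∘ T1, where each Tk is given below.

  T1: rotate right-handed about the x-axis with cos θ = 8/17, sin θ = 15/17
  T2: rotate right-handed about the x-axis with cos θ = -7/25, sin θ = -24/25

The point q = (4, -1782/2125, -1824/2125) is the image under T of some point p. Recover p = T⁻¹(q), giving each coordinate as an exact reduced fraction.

T1 = [1 0 0 0; 0 8/17 -15/17 0; 0 15/17 8/17 0; 0 0 0 1]
T2·T1 = [1 0 0 0; 0 304/425 297/425 0; 0 -297/425 304/425 0; 0 0 0 1]
det M = 1; M⁻¹ = [1 0 0 0; 0 304/425 -297/425 0; 0 297/425 304/425 0; 0 0 0 1]
M⁻¹ · (4, -1782/2125, -1824/2125)ᵀ = (4, 0, -6/5)ᵀ

p = (4, 0, -6/5)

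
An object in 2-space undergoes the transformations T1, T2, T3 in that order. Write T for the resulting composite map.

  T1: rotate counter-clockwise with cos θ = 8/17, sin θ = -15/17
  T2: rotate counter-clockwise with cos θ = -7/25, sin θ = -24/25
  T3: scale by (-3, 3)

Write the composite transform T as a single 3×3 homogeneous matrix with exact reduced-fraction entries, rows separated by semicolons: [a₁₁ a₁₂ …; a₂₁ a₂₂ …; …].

T1 = [8/17 15/17 0; -15/17 8/17 0; 0 0 1]
T2·T1 = [-416/425 87/425 0; -87/425 -416/425 0; 0 0 1]
T3·…·T1 = [1248/425 -261/425 0; -261/425 -1248/425 0; 0 0 1]

T = [1248/425 -261/425 0; -261/425 -1248/425 0; 0 0 1]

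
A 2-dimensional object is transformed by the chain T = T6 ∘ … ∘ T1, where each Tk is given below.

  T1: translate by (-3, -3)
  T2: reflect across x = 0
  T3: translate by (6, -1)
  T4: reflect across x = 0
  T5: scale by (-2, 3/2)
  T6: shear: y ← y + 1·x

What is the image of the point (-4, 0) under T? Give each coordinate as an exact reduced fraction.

T1 translate by (-3, -3): (-4, 0) → (-7, -3)
T2 reflect across x = 0: (-7, -3) → (7, -3)
T3 translate by (6, -1): (7, -3) → (13, -4)
T4 reflect across x = 0: (13, -4) → (-13, -4)
T5 scale by (-2, 3/2): (-13, -4) → (26, -6)
T6 shear: y ← y + 1·x: (26, -6) → (26, 20)

T(p) = (26, 20)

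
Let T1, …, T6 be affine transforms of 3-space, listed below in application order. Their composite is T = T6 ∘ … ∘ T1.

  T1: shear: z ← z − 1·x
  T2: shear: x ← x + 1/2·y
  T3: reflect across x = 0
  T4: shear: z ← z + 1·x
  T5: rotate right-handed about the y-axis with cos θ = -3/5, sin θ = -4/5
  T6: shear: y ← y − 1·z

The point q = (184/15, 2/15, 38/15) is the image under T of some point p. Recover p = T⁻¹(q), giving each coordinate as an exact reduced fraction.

T1 = [1 0 0 0; 0 1 0 0; -1 0 1 0; 0 0 0 1]
T2·T1 = [1 1/2 0 0; 0 1 0 0; -1 0 1 0; 0 0 0 1]
T3·…·T1 = [-1 -1/2 0 0; 0 1 0 0; -1 0 1 0; 0 0 0 1]
T4·…·T1 = [-1 -1/2 0 0; 0 1 0 0; -2 -1/2 1 0; 0 0 0 1]
T5·…·T1 = [11/5 7/10 -4/5 0; 0 1 0 0; 2/5 -1/10 -3/5 0; 0 0 0 1]
T6·…·T1 = [11/5 7/10 -4/5 0; -2/5 11/10 3/5 0; 2/5 -1/10 -3/5 0; 0 0 0 1]
det M = -1; M⁻¹ = [3/5 -1/2 -13/10 0; 0 1 1 0; 2/5 -1/2 -27/10 0; 0 0 0 1]
M⁻¹ · (184/15, 2/15, 38/15)ᵀ = (4, 8/3, -2)ᵀ

p = (4, 8/3, -2)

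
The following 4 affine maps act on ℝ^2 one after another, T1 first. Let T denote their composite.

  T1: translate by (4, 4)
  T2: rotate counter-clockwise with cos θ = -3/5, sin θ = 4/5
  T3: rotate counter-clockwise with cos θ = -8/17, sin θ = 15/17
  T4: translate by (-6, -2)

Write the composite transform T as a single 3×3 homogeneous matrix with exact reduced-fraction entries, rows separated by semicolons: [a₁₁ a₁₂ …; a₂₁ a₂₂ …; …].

T1 = [1 0 4; 0 1 4; 0 0 1]
T2·T1 = [-3/5 -4/5 -28/5; 4/5 -3/5 4/5; 0 0 1]
T3·…·T1 = [-36/85 77/85 164/85; -77/85 -36/85 -452/85; 0 0 1]
T4·…·T1 = [-36/85 77/85 -346/85; -77/85 -36/85 -622/85; 0 0 1]

T = [-36/85 77/85 -346/85; -77/85 -36/85 -622/85; 0 0 1]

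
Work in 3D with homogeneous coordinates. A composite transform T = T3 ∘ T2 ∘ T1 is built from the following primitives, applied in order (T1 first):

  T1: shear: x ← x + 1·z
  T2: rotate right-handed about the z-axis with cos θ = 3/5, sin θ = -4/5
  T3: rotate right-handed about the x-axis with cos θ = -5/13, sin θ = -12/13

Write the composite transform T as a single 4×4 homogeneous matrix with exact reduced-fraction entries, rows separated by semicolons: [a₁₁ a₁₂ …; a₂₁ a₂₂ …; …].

T = [3/5 4/5 3/5 0; 4/13 -3/13 16/13 0; 48/65 -36/65 23/65 0; 0 0 0 1]

T1 = [1 0 1 0; 0 1 0 0; 0 0 1 0; 0 0 0 1]
T2·T1 = [3/5 4/5 3/5 0; -4/5 3/5 -4/5 0; 0 0 1 0; 0 0 0 1]
T3·…·T1 = [3/5 4/5 3/5 0; 4/13 -3/13 16/13 0; 48/65 -36/65 23/65 0; 0 0 0 1]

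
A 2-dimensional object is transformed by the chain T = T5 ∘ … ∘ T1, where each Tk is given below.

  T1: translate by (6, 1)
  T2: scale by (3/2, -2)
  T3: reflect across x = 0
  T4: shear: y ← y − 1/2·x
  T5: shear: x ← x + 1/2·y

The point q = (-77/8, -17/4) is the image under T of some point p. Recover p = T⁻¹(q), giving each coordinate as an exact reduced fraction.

p = (-1, 3)

T1 = [1 0 6; 0 1 1; 0 0 1]
T2·T1 = [3/2 0 9; 0 -2 -2; 0 0 1]
T3·…·T1 = [-3/2 0 -9; 0 -2 -2; 0 0 1]
T4·…·T1 = [-3/2 0 -9; 3/4 -2 5/2; 0 0 1]
T5·…·T1 = [-9/8 -1 -31/4; 3/4 -2 5/2; 0 0 1]
det M = 3; M⁻¹ = [-2/3 1/3 -6; -1/4 -3/8 -1; 0 0 1]
M⁻¹ · (-77/8, -17/4)ᵀ = (-1, 3)ᵀ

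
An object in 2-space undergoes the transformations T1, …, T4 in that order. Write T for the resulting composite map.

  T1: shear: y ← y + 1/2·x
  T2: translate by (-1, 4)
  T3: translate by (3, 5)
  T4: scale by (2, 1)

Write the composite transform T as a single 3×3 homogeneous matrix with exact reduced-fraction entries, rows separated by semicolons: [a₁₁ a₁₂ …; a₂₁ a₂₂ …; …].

T1 = [1 0 0; 1/2 1 0; 0 0 1]
T2·T1 = [1 0 -1; 1/2 1 4; 0 0 1]
T3·…·T1 = [1 0 2; 1/2 1 9; 0 0 1]
T4·…·T1 = [2 0 4; 1/2 1 9; 0 0 1]

T = [2 0 4; 1/2 1 9; 0 0 1]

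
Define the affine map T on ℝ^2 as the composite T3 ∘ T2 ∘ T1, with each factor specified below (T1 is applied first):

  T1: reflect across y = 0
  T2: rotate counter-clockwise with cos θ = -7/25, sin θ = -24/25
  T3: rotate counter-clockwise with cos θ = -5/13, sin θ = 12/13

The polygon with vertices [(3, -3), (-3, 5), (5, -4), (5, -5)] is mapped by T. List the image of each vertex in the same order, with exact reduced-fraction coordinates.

T1 reflect across y = 0: (3, -3) → (3, 3); (-3, 5) → (-3, -5); (5, -4) → (5, 4); (5, -5) → (5, 5)
T2 rotate counter-clockwise with cos θ = -7/25, sin θ = -24/25: (3, 3) → (51/25, -93/25); (-3, -5) → (-99/25, 107/25); (5, 4) → (61/25, -148/25); (5, 5) → (17/5, -31/5)
T3 rotate counter-clockwise with cos θ = -5/13, sin θ = 12/13: (51/25, -93/25) → (861/325, 1077/325); (-99/25, 107/25) → (-789/325, -1723/325); (61/25, -148/25) → (1471/325, 1472/325); (17/5, -31/5) → (287/65, 359/65)

image vertices: (861/325, 1077/325), (-789/325, -1723/325), (1471/325, 1472/325), (287/65, 359/65)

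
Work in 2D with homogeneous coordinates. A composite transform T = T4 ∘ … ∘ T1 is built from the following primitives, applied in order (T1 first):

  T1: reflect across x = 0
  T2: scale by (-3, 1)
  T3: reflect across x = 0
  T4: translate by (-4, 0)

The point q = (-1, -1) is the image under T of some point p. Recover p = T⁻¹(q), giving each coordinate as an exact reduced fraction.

T1 = [-1 0 0; 0 1 0; 0 0 1]
T2·T1 = [3 0 0; 0 1 0; 0 0 1]
T3·…·T1 = [-3 0 0; 0 1 0; 0 0 1]
T4·…·T1 = [-3 0 -4; 0 1 0; 0 0 1]
det M = -3; M⁻¹ = [-1/3 0 -4/3; 0 1 0; 0 0 1]
M⁻¹ · (-1, -1)ᵀ = (-1, -1)ᵀ

p = (-1, -1)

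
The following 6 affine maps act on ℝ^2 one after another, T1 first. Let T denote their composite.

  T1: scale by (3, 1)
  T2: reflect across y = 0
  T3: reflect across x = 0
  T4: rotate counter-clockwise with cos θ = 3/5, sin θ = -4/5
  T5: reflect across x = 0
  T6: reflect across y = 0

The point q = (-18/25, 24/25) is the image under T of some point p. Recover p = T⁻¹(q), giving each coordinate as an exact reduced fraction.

T1 = [3 0 0; 0 1 0; 0 0 1]
T2·T1 = [3 0 0; 0 -1 0; 0 0 1]
T3·…·T1 = [-3 0 0; 0 -1 0; 0 0 1]
T4·…·T1 = [-9/5 -4/5 0; 12/5 -3/5 0; 0 0 1]
T5·…·T1 = [9/5 4/5 0; 12/5 -3/5 0; 0 0 1]
T6·…·T1 = [9/5 4/5 0; -12/5 3/5 0; 0 0 1]
det M = 3; M⁻¹ = [1/5 -4/15 0; 4/5 3/5 0; 0 0 1]
M⁻¹ · (-18/25, 24/25)ᵀ = (-2/5, 0)ᵀ

p = (-2/5, 0)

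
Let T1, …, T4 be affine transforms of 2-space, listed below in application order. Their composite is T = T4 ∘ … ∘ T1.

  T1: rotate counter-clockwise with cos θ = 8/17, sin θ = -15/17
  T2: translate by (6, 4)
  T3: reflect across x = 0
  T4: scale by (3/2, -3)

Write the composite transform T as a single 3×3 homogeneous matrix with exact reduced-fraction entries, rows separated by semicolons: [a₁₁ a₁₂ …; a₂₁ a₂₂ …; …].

T1 = [8/17 15/17 0; -15/17 8/17 0; 0 0 1]
T2·T1 = [8/17 15/17 6; -15/17 8/17 4; 0 0 1]
T3·…·T1 = [-8/17 -15/17 -6; -15/17 8/17 4; 0 0 1]
T4·…·T1 = [-12/17 -45/34 -9; 45/17 -24/17 -12; 0 0 1]

T = [-12/17 -45/34 -9; 45/17 -24/17 -12; 0 0 1]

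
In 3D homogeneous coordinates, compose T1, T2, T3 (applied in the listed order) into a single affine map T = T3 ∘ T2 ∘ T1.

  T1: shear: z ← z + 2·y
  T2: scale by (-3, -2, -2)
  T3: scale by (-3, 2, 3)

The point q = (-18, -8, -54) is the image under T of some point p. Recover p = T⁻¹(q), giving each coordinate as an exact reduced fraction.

p = (-2, 2, 5)

T1 = [1 0 0 0; 0 1 0 0; 0 2 1 0; 0 0 0 1]
T2·T1 = [-3 0 0 0; 0 -2 0 0; 0 -4 -2 0; 0 0 0 1]
T3·…·T1 = [9 0 0 0; 0 -4 0 0; 0 -12 -6 0; 0 0 0 1]
det M = 216; M⁻¹ = [1/9 0 0 0; 0 -1/4 0 0; 0 1/2 -1/6 0; 0 0 0 1]
M⁻¹ · (-18, -8, -54)ᵀ = (-2, 2, 5)ᵀ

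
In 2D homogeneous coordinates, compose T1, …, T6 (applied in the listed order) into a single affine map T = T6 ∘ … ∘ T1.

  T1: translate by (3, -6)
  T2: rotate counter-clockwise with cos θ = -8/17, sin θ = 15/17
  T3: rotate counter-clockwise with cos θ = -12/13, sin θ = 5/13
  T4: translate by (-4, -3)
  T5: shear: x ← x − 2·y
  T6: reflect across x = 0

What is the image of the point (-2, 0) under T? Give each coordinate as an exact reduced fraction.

T1 translate by (3, -6): (-2, 0) → (1, -6)
T2 rotate counter-clockwise with cos θ = -8/17, sin θ = 15/17: (1, -6) → (82/17, 63/17)
T3 rotate counter-clockwise with cos θ = -12/13, sin θ = 5/13: (82/17, 63/17) → (-1299/221, -346/221)
T4 translate by (-4, -3): (-1299/221, -346/221) → (-2183/221, -1009/221)
T5 shear: x ← x − 2·y: (-2183/221, -1009/221) → (-165/221, -1009/221)
T6 reflect across x = 0: (-165/221, -1009/221) → (165/221, -1009/221)

T(p) = (165/221, -1009/221)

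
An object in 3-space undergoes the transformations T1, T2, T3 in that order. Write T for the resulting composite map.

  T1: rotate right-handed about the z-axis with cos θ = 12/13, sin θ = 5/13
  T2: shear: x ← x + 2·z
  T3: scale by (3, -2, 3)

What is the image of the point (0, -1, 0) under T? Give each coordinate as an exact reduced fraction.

T(p) = (15/13, 24/13, 0)

T1 rotate right-handed about the z-axis with cos θ = 12/13, sin θ = 5/13: (0, -1, 0) → (5/13, -12/13, 0)
T2 shear: x ← x + 2·z: (5/13, -12/13, 0) → (5/13, -12/13, 0)
T3 scale by (3, -2, 3): (5/13, -12/13, 0) → (15/13, 24/13, 0)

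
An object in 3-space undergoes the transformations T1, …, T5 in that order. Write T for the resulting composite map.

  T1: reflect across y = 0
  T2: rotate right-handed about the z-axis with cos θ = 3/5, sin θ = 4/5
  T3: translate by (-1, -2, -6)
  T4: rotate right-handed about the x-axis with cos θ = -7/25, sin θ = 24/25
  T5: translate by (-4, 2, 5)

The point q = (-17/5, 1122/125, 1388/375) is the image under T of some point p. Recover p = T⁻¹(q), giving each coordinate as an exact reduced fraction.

T1 = [1 0 0 0; 0 -1 0 0; 0 0 1 0; 0 0 0 1]
T2·T1 = [3/5 4/5 0 0; 4/5 -3/5 0 0; 0 0 1 0; 0 0 0 1]
T3·…·T1 = [3/5 4/5 0 -1; 4/5 -3/5 0 -2; 0 0 1 -6; 0 0 0 1]
T4·…·T1 = [3/5 4/5 0 -1; -28/125 21/125 -24/25 158/25; 96/125 -72/125 -7/25 -6/25; 0 0 0 1]
T5·…·T1 = [3/5 4/5 0 -5; -28/125 21/125 -24/25 208/25; 96/125 -72/125 -7/25 119/25; 0 0 0 1]
det M = -1; M⁻¹ = [3/5 -28/125 96/125 151/125; 4/5 21/125 -72/125 668/125; 0 -24/25 -7/25 233/25; 0 0 0 1]
M⁻¹ · (-17/5, 1122/125, 1388/375)ᵀ = (0, 2, -1/3)ᵀ

p = (0, 2, -1/3)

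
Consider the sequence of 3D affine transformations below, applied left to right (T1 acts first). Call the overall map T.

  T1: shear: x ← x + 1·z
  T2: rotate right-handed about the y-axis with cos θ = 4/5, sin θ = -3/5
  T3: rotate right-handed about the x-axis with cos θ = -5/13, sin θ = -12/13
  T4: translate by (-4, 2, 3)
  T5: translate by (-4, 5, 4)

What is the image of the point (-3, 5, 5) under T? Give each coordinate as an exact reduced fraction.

T1 shear: x ← x + 1·z: (-3, 5, 5) → (2, 5, 5)
T2 rotate right-handed about the y-axis with cos θ = 4/5, sin θ = -3/5: (2, 5, 5) → (-7/5, 5, 26/5)
T3 rotate right-handed about the x-axis with cos θ = -5/13, sin θ = -12/13: (-7/5, 5, 26/5) → (-7/5, 187/65, -86/13)
T4 translate by (-4, 2, 3): (-7/5, 187/65, -86/13) → (-27/5, 317/65, -47/13)
T5 translate by (-4, 5, 4): (-27/5, 317/65, -47/13) → (-47/5, 642/65, 5/13)

T(p) = (-47/5, 642/65, 5/13)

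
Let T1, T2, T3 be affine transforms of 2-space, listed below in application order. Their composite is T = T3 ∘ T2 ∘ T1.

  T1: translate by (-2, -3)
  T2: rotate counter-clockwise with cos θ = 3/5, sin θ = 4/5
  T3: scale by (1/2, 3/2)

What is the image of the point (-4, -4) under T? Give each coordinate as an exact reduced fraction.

T(p) = (1, -27/2)

T1 translate by (-2, -3): (-4, -4) → (-6, -7)
T2 rotate counter-clockwise with cos θ = 3/5, sin θ = 4/5: (-6, -7) → (2, -9)
T3 scale by (1/2, 3/2): (2, -9) → (1, -27/2)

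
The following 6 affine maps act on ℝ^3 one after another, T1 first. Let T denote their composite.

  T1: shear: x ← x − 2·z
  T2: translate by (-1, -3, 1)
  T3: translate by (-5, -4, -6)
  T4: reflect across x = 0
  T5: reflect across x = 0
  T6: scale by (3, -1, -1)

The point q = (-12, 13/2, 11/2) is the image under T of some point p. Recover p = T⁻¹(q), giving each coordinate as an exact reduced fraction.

p = (1, 1/2, -1/2)

T1 = [1 0 -2 0; 0 1 0 0; 0 0 1 0; 0 0 0 1]
T2·T1 = [1 0 -2 -1; 0 1 0 -3; 0 0 1 1; 0 0 0 1]
T3·…·T1 = [1 0 -2 -6; 0 1 0 -7; 0 0 1 -5; 0 0 0 1]
T4·…·T1 = [-1 0 2 6; 0 1 0 -7; 0 0 1 -5; 0 0 0 1]
T5·…·T1 = [1 0 -2 -6; 0 1 0 -7; 0 0 1 -5; 0 0 0 1]
T6·…·T1 = [3 0 -6 -18; 0 -1 0 7; 0 0 -1 5; 0 0 0 1]
det M = 3; M⁻¹ = [1/3 0 -2 16; 0 -1 0 7; 0 0 -1 5; 0 0 0 1]
M⁻¹ · (-12, 13/2, 11/2)ᵀ = (1, 1/2, -1/2)ᵀ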